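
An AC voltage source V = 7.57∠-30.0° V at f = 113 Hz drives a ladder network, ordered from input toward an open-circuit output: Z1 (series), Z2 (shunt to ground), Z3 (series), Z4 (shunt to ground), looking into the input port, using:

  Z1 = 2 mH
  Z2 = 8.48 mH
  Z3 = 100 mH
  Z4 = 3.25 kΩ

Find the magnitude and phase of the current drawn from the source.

Step 1 — Angular frequency: ω = 2π·f = 2π·113 = 710 rad/s.
Step 2 — Component impedances:
  Z1: Z = jωL = j·710·0.002 = 0 + j1.42 Ω
  Z2: Z = jωL = j·710·0.00848 = 0 + j6.021 Ω
  Z3: Z = jωL = j·710·0.1 = 0 + j71 Ω
  Z4: Z = R = 3250 Ω
Step 3 — Ladder network (open output): work backward from the far end, alternating series and parallel combinations. Z_in = 0.01115 + j7.441 Ω = 7.441∠89.9° Ω.
Step 4 — Source phasor: V = 7.57∠-30.0° V = 6.556 - j3.785 V.
Step 5 — Ohm's law: I = V / Z_total = (6.556 - j3.785) / (0.01115 + j7.441) = -0.5074 - j0.8819 A.
Step 6 — Convert to polar: |I| = 1.017 A, ∠I = -119.9°.

I = 1.017∠-119.9° A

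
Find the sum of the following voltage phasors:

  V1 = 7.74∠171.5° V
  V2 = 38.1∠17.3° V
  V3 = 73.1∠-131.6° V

Step 1 — Convert each phasor to rectangular form:
  V1 = 7.74·(cos(171.5°) + j·sin(171.5°)) = -7.655 + j1.144 V
  V2 = 38.1·(cos(17.3°) + j·sin(17.3°)) = 36.38 + j11.33 V
  V3 = 73.1·(cos(-131.6°) + j·sin(-131.6°)) = -48.53 - j54.66 V
Step 2 — Sum components: V_total = -19.81 - j42.19 V.
Step 3 — Convert to polar: |V_total| = 46.61 V, ∠V_total = -115.2°.

V_total = 46.61∠-115.2° V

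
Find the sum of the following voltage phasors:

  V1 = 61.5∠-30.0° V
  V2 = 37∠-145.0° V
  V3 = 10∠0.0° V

Step 1 — Convert each phasor to rectangular form:
  V1 = 61.5·(cos(-30.0°) + j·sin(-30.0°)) = 53.26 - j30.75 V
  V2 = 37·(cos(-145.0°) + j·sin(-145.0°)) = -30.31 - j21.22 V
  V3 = 10·(cos(0.0°) + j·sin(0.0°)) = 10 V
Step 2 — Sum components: V_total = 32.95 - j51.97 V.
Step 3 — Convert to polar: |V_total| = 61.54 V, ∠V_total = -57.6°.

V_total = 61.54∠-57.6° V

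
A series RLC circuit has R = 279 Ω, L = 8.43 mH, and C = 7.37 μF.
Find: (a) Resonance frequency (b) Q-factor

Step 1 — Resonance condition Im(Z)=0 gives ω₀ = 1/√(LC).
Step 2 — ω₀ = 1/√(0.00843·7.37e-06) = 4012 rad/s.
Step 3 — f₀ = ω₀/(2π) = 638.5 Hz.
Step 4 — Series Q: Q = ω₀L/R = 4012·0.00843/279 = 0.1212.

(a) f₀ = 638.5 Hz  (b) Q = 0.1212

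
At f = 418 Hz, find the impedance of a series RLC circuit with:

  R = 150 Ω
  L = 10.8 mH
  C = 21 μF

Step 1 — Angular frequency: ω = 2π·f = 2π·418 = 2626 rad/s.
Step 2 — Component impedances:
  R: Z = R = 150 Ω
  L: Z = jωL = j·2626·0.0108 = 0 + j28.36 Ω
  C: Z = 1/(jωC) = -j/(ω·C) = 0 - j18.13 Ω
Step 3 — Series combination: Z_total = R + L + C = 150 + j10.23 Ω = 150.3∠3.9° Ω.

Z = 150 + j10.23 Ω = 150.3∠3.9° Ω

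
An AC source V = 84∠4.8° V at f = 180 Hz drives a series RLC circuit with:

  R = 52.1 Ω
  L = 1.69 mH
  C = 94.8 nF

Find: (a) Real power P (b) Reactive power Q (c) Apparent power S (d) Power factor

Step 1 — Angular frequency: ω = 2π·f = 2π·180 = 1131 rad/s.
Step 2 — Component impedances:
  R: Z = R = 52.1 Ω
  L: Z = jωL = j·1131·0.00169 = 0 + j1.911 Ω
  C: Z = 1/(jωC) = -j/(ω·C) = 0 - j9327 Ω
Step 3 — Series combination: Z_total = R + L + C = 52.1 - j9325 Ω = 9325∠-89.7° Ω.
Step 4 — Source phasor: V = 84∠4.8° V = 83.71 + j7.029 V.
Step 5 — Current: I = V / Z = -0.0007036 + j0.00898 A = 0.009008∠94.5° A.
Step 6 — Complex power: S = V·I* = 0.004227 - j0.7566 VA.
Step 7 — Real power: P = Re(S) = 0.004227 W.
Step 8 — Reactive power: Q = Im(S) = -0.7566 VAR.
Step 9 — Apparent power: |S| = 0.7567 VA.
Step 10 — Power factor: PF = P/|S| = 0.005587 (leading).

(a) P = 0.004227 W  (b) Q = -0.7566 VAR  (c) S = 0.7567 VA  (d) PF = 0.005587 (leading)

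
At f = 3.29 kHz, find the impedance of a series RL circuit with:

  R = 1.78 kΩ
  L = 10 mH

Step 1 — Angular frequency: ω = 2π·f = 2π·3290 = 2.067e+04 rad/s.
Step 2 — Component impedances:
  R: Z = R = 1780 Ω
  L: Z = jωL = j·2.067e+04·0.01 = 0 + j206.7 Ω
Step 3 — Series combination: Z_total = R + L = 1780 + j206.7 Ω = 1792∠6.6° Ω.

Z = 1780 + j206.7 Ω = 1792∠6.6° Ω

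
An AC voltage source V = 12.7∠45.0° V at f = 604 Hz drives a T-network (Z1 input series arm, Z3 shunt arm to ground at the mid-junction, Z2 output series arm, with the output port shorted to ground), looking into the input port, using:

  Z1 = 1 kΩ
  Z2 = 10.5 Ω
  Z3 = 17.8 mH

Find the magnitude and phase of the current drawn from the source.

Step 1 — Angular frequency: ω = 2π·f = 2π·604 = 3795 rad/s.
Step 2 — Component impedances:
  Z1: Z = R = 1000 Ω
  Z2: Z = R = 10.5 Ω
  Z3: Z = jωL = j·3795·0.0178 = 0 + j67.55 Ω
Step 3 — With the output port shorted to ground, the output series arm Z2 runs from the junction to ground; the shunt arm Z3 also runs from the junction to ground. They appear in parallel: Z3 || Z2 = 10.25 + j1.594 Ω.
Step 4 — Series with input arm Z1: Z_in = Z1 + (Z3 || Z2) = 1010 + j1.594 Ω = 1010∠0.1° Ω.
Step 5 — Source phasor: V = 12.7∠45.0° V = 8.98 + j8.98 V.
Step 6 — Ohm's law: I = V / Z_total = (8.98 + j8.98) / (1010 + j1.594) = 0.008903 + j0.008875 A.
Step 7 — Convert to polar: |I| = 0.01257 A, ∠I = 44.9°.

I = 0.01257∠44.9° A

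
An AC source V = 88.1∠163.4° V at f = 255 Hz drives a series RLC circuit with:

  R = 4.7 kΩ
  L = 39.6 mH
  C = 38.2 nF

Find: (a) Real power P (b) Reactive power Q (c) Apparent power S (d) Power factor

Step 1 — Angular frequency: ω = 2π·f = 2π·255 = 1602 rad/s.
Step 2 — Component impedances:
  R: Z = R = 4700 Ω
  L: Z = jωL = j·1602·0.0396 = 0 + j63.45 Ω
  C: Z = 1/(jωC) = -j/(ω·C) = 0 - j1.634e+04 Ω
Step 3 — Series combination: Z_total = R + L + C = 4700 - j1.628e+04 Ω = 1.694e+04∠-73.9° Ω.
Step 4 — Source phasor: V = 88.1∠163.4° V = -84.43 + j25.17 V.
Step 5 — Current: I = V / Z = -0.00281 - j0.004376 A = 0.005201∠-122.7° A.
Step 6 — Complex power: S = V·I* = 0.1271 - j0.4402 VA.
Step 7 — Real power: P = Re(S) = 0.1271 W.
Step 8 — Reactive power: Q = Im(S) = -0.4402 VAR.
Step 9 — Apparent power: |S| = 0.4582 VA.
Step 10 — Power factor: PF = P/|S| = 0.2774 (leading).

(a) P = 0.1271 W  (b) Q = -0.4402 VAR  (c) S = 0.4582 VA  (d) PF = 0.2774 (leading)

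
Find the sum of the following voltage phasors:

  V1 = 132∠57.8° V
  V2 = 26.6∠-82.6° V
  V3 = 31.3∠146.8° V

Step 1 — Convert each phasor to rectangular form:
  V1 = 132·(cos(57.8°) + j·sin(57.8°)) = 70.34 + j111.7 V
  V2 = 26.6·(cos(-82.6°) + j·sin(-82.6°)) = 3.426 - j26.38 V
  V3 = 31.3·(cos(146.8°) + j·sin(146.8°)) = -26.19 + j17.14 V
Step 2 — Sum components: V_total = 47.57 + j102.5 V.
Step 3 — Convert to polar: |V_total| = 113 V, ∠V_total = 65.1°.

V_total = 113∠65.1° V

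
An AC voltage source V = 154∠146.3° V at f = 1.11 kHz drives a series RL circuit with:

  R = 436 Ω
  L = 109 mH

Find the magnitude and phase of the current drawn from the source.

Step 1 — Angular frequency: ω = 2π·f = 2π·1110 = 6974 rad/s.
Step 2 — Component impedances:
  R: Z = R = 436 Ω
  L: Z = jωL = j·6974·0.109 = 0 + j760.2 Ω
Step 3 — Series combination: Z_total = R + L = 436 + j760.2 Ω = 876.4∠60.2° Ω.
Step 4 — Source phasor: V = 154∠146.3° V = -128.1 + j85.45 V.
Step 5 — Ohm's law: I = V / Z_total = (-128.1 + j85.45) / (436 + j760.2) = 0.01184 + j0.1753 A.
Step 6 — Convert to polar: |I| = 0.1757 A, ∠I = 86.1°.

I = 0.1757∠86.1° A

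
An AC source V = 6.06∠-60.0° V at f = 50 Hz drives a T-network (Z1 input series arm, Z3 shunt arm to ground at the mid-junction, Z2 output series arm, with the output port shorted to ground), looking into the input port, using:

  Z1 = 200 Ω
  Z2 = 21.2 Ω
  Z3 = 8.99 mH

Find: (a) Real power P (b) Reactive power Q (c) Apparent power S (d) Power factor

Step 1 — Angular frequency: ω = 2π·f = 2π·50 = 314.2 rad/s.
Step 2 — Component impedances:
  Z1: Z = R = 200 Ω
  Z2: Z = R = 21.2 Ω
  Z3: Z = jωL = j·314.2·0.00899 = 0 + j2.824 Ω
Step 3 — With the output port shorted to ground, the output series arm Z2 runs from the junction to ground; the shunt arm Z3 also runs from the junction to ground. They appear in parallel: Z3 || Z2 = 0.3697 + j2.775 Ω.
Step 4 — Series with input arm Z1: Z_in = Z1 + (Z3 || Z2) = 200.4 + j2.775 Ω = 200.4∠0.8° Ω.
Step 5 — Source phasor: V = 6.06∠-60.0° V = 3.03 - j5.248 V.
Step 6 — Current: I = V / Z = 0.01476 - j0.0264 A = 0.03024∠-60.8° A.
Step 7 — Complex power: S = V·I* = 0.1832 + j0.002538 VA.
Step 8 — Real power: P = Re(S) = 0.1832 W.
Step 9 — Reactive power: Q = Im(S) = 0.002538 VAR.
Step 10 — Apparent power: |S| = 0.1833 VA.
Step 11 — Power factor: PF = P/|S| = 0.9999 (lagging).

(a) P = 0.1832 W  (b) Q = 0.002538 VAR  (c) S = 0.1833 VA  (d) PF = 0.9999 (lagging)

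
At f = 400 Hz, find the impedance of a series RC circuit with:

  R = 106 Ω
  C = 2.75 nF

Step 1 — Angular frequency: ω = 2π·f = 2π·400 = 2513 rad/s.
Step 2 — Component impedances:
  R: Z = R = 106 Ω
  C: Z = 1/(jωC) = -j/(ω·C) = 0 - j1.447e+05 Ω
Step 3 — Series combination: Z_total = R + C = 106 - j1.447e+05 Ω = 1.447e+05∠-90.0° Ω.

Z = 106 - j1.447e+05 Ω = 1.447e+05∠-90.0° Ω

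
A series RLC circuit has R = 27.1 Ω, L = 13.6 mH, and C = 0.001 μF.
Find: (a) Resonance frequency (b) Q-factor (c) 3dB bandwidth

Step 1 — Resonance: ω₀ = 1/√(LC) = 1/√(0.0136·1e-09) = 2.712e+05 rad/s.
Step 2 — f₀ = ω₀/(2π) = 4.316e+04 Hz.
Step 3 — Series Q: Q = ω₀L/R = 2.712e+05·0.0136/27.1 = 136.1.
Step 4 — Bandwidth: Δω = ω₀/Q = 1993 rad/s; BW = Δω/(2π) = 317.1 Hz.

(a) f₀ = 4.316e+04 Hz  (b) Q = 136.1  (c) BW = 317.1 Hz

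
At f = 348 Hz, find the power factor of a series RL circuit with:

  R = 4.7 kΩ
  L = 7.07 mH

Step 1 — Angular frequency: ω = 2π·f = 2π·348 = 2187 rad/s.
Step 2 — Component impedances:
  R: Z = R = 4700 Ω
  L: Z = jωL = j·2187·0.00707 = 0 + j15.46 Ω
Step 3 — Series combination: Z_total = R + L = 4700 + j15.46 Ω = 4700∠0.2° Ω.
Step 4 — Power factor: PF = cos(φ) = Re(Z)/|Z| = 4700/4700 = 1.
Step 5 — Type: Im(Z) = 15.46 ⇒ lagging (phase φ = 0.2°).

PF = 1 (lagging, φ = 0.2°)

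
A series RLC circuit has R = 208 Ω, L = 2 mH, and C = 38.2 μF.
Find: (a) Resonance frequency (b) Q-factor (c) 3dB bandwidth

Step 1 — Resonance: ω₀ = 1/√(LC) = 1/√(0.002·3.82e-05) = 3618 rad/s.
Step 2 — f₀ = ω₀/(2π) = 575.8 Hz.
Step 3 — Series Q: Q = ω₀L/R = 3618·0.002/208 = 0.03479.
Step 4 — Bandwidth: Δω = ω₀/Q = 1.04e+05 rad/s; BW = Δω/(2π) = 1.655e+04 Hz.

(a) f₀ = 575.8 Hz  (b) Q = 0.03479  (c) BW = 1.655e+04 Hz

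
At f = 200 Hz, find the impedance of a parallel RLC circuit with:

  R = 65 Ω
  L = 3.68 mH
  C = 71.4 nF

Step 1 — Angular frequency: ω = 2π·f = 2π·200 = 1257 rad/s.
Step 2 — Component impedances:
  R: Z = R = 65 Ω
  L: Z = jωL = j·1257·0.00368 = 0 + j4.624 Ω
  C: Z = 1/(jωC) = -j/(ω·C) = 0 - j1.115e+04 Ω
Step 3 — Parallel combination: 1/Z_total = 1/R + 1/L + 1/C; Z_total = 0.3276 + j4.603 Ω = 4.615∠85.9° Ω.

Z = 0.3276 + j4.603 Ω = 4.615∠85.9° Ω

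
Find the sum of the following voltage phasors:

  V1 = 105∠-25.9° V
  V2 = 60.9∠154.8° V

Step 1 — Convert each phasor to rectangular form:
  V1 = 105·(cos(-25.9°) + j·sin(-25.9°)) = 94.45 - j45.86 V
  V2 = 60.9·(cos(154.8°) + j·sin(154.8°)) = -55.1 + j25.93 V
Step 2 — Sum components: V_total = 39.35 - j19.93 V.
Step 3 — Convert to polar: |V_total| = 44.11 V, ∠V_total = -26.9°.

V_total = 44.11∠-26.9° V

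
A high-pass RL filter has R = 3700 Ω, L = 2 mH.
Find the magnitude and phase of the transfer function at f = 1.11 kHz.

Step 1 — Angular frequency: ω = 2π·1110 = 6974 rad/s.
Step 2 — Transfer function: H(jω) = jωL/(R + jωL).
Step 3 — Numerator jωL = j·13.95; denominator R + jωL = 3700 + j13.95.
Step 4 — H = 1.421e-05 + j0.00377.
Step 5 — Magnitude: |H| = 0.00377 (-48.5 dB); phase: φ = 89.8°.

|H| = 0.00377 (-48.5 dB), φ = 89.8°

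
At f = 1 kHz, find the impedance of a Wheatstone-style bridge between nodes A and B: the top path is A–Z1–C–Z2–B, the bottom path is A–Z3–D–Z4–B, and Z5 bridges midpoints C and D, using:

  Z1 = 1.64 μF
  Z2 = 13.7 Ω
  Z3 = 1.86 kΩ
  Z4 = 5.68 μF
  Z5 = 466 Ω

Step 1 — Angular frequency: ω = 2π·f = 2π·1000 = 6283 rad/s.
Step 2 — Component impedances:
  Z1: Z = 1/(jωC) = -j/(ω·C) = 0 - j97.05 Ω
  Z2: Z = R = 13.7 Ω
  Z3: Z = R = 1860 Ω
  Z4: Z = 1/(jωC) = -j/(ω·C) = 0 - j28.02 Ω
  Z5: Z = R = 466 Ω
Step 3 — Bridge requires nodal analysis (the Z5 bridge couples midpoints C and D, so the two paths cannot be reduced to a simple series/parallel combination). Setting node B to ground and injecting 1 A at node A, the 3-node admittance system at A, C, D solves to V_A = Z_AB = 18.05 - j95.39 Ω = 97.09∠-79.3° Ω.

Z = 18.05 - j95.39 Ω = 97.09∠-79.3° Ω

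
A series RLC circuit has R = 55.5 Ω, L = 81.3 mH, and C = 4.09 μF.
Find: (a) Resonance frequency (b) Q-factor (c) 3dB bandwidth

Step 1 — Resonance condition Im(Z)=0 gives ω₀ = 1/√(LC).
Step 2 — ω₀ = 1/√(0.0813·4.09e-06) = 1734 rad/s.
Step 3 — f₀ = ω₀/(2π) = 276 Hz.
Step 4 — Series Q: Q = ω₀L/R = 1734·0.0813/55.5 = 2.54.
Step 5 — 3dB bandwidth: Δω = ω₀/Q = 682.7 rad/s; BW = Δω/(2π) = 108.6 Hz.

(a) f₀ = 276 Hz  (b) Q = 2.54  (c) BW = 108.6 Hz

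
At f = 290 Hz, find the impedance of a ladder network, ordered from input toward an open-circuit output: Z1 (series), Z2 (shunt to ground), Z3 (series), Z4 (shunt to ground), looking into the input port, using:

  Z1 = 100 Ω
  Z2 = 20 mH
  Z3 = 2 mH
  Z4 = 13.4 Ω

Step 1 — Angular frequency: ω = 2π·f = 2π·290 = 1822 rad/s.
Step 2 — Component impedances:
  Z1: Z = R = 100 Ω
  Z2: Z = jωL = j·1822·0.02 = 0 + j36.44 Ω
  Z3: Z = jωL = j·1822·0.002 = 0 + j3.644 Ω
  Z4: Z = R = 13.4 Ω
Step 3 — Ladder network (open output): work backward from the far end, alternating series and parallel combinations. Z_in = 110 + j6.643 Ω = 110.2∠3.5° Ω.

Z = 110 + j6.643 Ω = 110.2∠3.5° Ω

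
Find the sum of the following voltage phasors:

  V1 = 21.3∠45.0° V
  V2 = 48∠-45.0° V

Step 1 — Convert each phasor to rectangular form:
  V1 = 21.3·(cos(45.0°) + j·sin(45.0°)) = 15.06 + j15.06 V
  V2 = 48·(cos(-45.0°) + j·sin(-45.0°)) = 33.94 - j33.94 V
Step 2 — Sum components: V_total = 49 - j18.88 V.
Step 3 — Convert to polar: |V_total| = 52.51 V, ∠V_total = -21.1°.

V_total = 52.51∠-21.1° V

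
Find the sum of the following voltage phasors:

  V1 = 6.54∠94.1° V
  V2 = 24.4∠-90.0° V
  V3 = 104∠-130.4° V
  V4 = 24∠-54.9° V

Step 1 — Convert each phasor to rectangular form:
  V1 = 6.54·(cos(94.1°) + j·sin(94.1°)) = -0.4676 + j6.523 V
  V2 = 24.4·(cos(-90.0°) + j·sin(-90.0°)) = 0 - j24.4 V
  V3 = 104·(cos(-130.4°) + j·sin(-130.4°)) = -67.4 - j79.2 V
  V4 = 24·(cos(-54.9°) + j·sin(-54.9°)) = 13.8 - j19.64 V
Step 2 — Sum components: V_total = -54.07 - j116.7 V.
Step 3 — Convert to polar: |V_total| = 128.6 V, ∠V_total = -114.9°.

V_total = 128.6∠-114.9° V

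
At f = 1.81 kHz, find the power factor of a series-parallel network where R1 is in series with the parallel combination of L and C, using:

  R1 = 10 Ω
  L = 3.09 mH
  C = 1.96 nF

Step 1 — Angular frequency: ω = 2π·f = 2π·1810 = 1.137e+04 rad/s.
Step 2 — Component impedances:
  R1: Z = R = 10 Ω
  L: Z = jωL = j·1.137e+04·0.00309 = 0 + j35.14 Ω
  C: Z = 1/(jωC) = -j/(ω·C) = 0 - j4.486e+04 Ω
Step 3 — Parallel branch: L || C = 1/(1/L + 1/C) = 0 + j35.17 Ω.
Step 4 — Series with R1: Z_total = R1 + (L || C) = 10 + j35.17 Ω = 36.56∠74.1° Ω.
Step 5 — Power factor: PF = cos(φ) = Re(Z)/|Z| = 10/36.56 = 0.2735.
Step 6 — Type: Im(Z) = 35.17 ⇒ lagging (phase φ = 74.1°).

PF = 0.2735 (lagging, φ = 74.1°)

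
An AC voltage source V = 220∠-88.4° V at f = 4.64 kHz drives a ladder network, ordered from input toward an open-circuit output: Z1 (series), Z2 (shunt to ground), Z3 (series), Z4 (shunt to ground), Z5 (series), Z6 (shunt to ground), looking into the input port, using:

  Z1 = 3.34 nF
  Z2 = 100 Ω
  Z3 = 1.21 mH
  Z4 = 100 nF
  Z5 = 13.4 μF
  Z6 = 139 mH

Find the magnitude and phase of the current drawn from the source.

Step 1 — Angular frequency: ω = 2π·f = 2π·4640 = 2.915e+04 rad/s.
Step 2 — Component impedances:
  Z1: Z = 1/(jωC) = -j/(ω·C) = 0 - j1.027e+04 Ω
  Z2: Z = R = 100 Ω
  Z3: Z = jωL = j·2.915e+04·0.00121 = 0 + j35.28 Ω
  Z4: Z = 1/(jωC) = -j/(ω·C) = 0 - j343 Ω
  Z5: Z = 1/(jωC) = -j/(ω·C) = 0 - j2.56 Ω
  Z6: Z = jωL = j·2.915e+04·0.139 = 0 + j4052 Ω
Step 3 — Ladder network (open output): work backward from the far end, alternating series and parallel combinations. Z_in = 92.02 - j1.03e+04 Ω = 1.03e+04∠-89.5° Ω.
Step 4 — Source phasor: V = 220∠-88.4° V = 6.143 - j219.9 V.
Step 5 — Ohm's law: I = V / Z_total = (6.143 - j219.9) / (92.02 - j1.03e+04) = 0.02136 + j0.0004057 A.
Step 6 — Convert to polar: |I| = 0.02137 A, ∠I = 1.1°.

I = 0.02137∠1.1° A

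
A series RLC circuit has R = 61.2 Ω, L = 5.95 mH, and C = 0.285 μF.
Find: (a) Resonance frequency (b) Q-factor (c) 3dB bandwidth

Step 1 — Resonance: ω₀ = 1/√(LC) = 1/√(0.00595·2.85e-07) = 2.428e+04 rad/s.
Step 2 — f₀ = ω₀/(2π) = 3865 Hz.
Step 3 — Series Q: Q = ω₀L/R = 2.428e+04·0.00595/61.2 = 2.361.
Step 4 — Bandwidth: Δω = ω₀/Q = 1.029e+04 rad/s; BW = Δω/(2π) = 1637 Hz.

(a) f₀ = 3865 Hz  (b) Q = 2.361  (c) BW = 1637 Hz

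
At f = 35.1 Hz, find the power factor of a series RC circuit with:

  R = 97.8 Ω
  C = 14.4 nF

Step 1 — Angular frequency: ω = 2π·f = 2π·35.1 = 220.5 rad/s.
Step 2 — Component impedances:
  R: Z = R = 97.8 Ω
  C: Z = 1/(jωC) = -j/(ω·C) = 0 - j3.149e+05 Ω
Step 3 — Series combination: Z_total = R + C = 97.8 - j3.149e+05 Ω = 3.149e+05∠-90.0° Ω.
Step 4 — Power factor: PF = cos(φ) = Re(Z)/|Z| = 97.8/3.149e+05 = 0.0003106.
Step 5 — Type: Im(Z) = -3.149e+05 ⇒ leading (phase φ = -90.0°).

PF = 0.0003106 (leading, φ = -90.0°)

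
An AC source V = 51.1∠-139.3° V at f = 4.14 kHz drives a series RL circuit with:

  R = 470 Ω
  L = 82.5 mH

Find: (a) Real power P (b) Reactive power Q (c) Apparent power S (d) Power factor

Step 1 — Angular frequency: ω = 2π·f = 2π·4140 = 2.601e+04 rad/s.
Step 2 — Component impedances:
  R: Z = R = 470 Ω
  L: Z = jωL = j·2.601e+04·0.0825 = 0 + j2146 Ω
Step 3 — Series combination: Z_total = R + L = 470 + j2146 Ω = 2197∠77.6° Ω.
Step 4 — Source phasor: V = 51.1∠-139.3° V = -38.74 - j33.32 V.
Step 5 — Current: I = V / Z = -0.01859 + j0.01398 A = 0.02326∠143.1° A.
Step 6 — Complex power: S = V·I* = 0.2543 + j1.161 VA.
Step 7 — Real power: P = Re(S) = 0.2543 W.
Step 8 — Reactive power: Q = Im(S) = 1.161 VAR.
Step 9 — Apparent power: |S| = 1.189 VA.
Step 10 — Power factor: PF = P/|S| = 0.2139 (lagging).

(a) P = 0.2543 W  (b) Q = 1.161 VAR  (c) S = 1.189 VA  (d) PF = 0.2139 (lagging)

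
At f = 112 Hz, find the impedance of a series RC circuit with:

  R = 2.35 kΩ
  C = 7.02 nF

Step 1 — Angular frequency: ω = 2π·f = 2π·112 = 703.7 rad/s.
Step 2 — Component impedances:
  R: Z = R = 2350 Ω
  C: Z = 1/(jωC) = -j/(ω·C) = 0 - j2.024e+05 Ω
Step 3 — Series combination: Z_total = R + C = 2350 - j2.024e+05 Ω = 2.024e+05∠-89.3° Ω.

Z = 2350 - j2.024e+05 Ω = 2.024e+05∠-89.3° Ω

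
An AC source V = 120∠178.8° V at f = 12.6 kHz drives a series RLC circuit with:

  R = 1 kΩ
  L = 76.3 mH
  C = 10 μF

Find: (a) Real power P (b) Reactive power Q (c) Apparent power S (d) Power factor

Step 1 — Angular frequency: ω = 2π·f = 2π·1.26e+04 = 7.917e+04 rad/s.
Step 2 — Component impedances:
  R: Z = R = 1000 Ω
  L: Z = jωL = j·7.917e+04·0.0763 = 0 + j6041 Ω
  C: Z = 1/(jωC) = -j/(ω·C) = 0 - j1.263 Ω
Step 3 — Series combination: Z_total = R + L + C = 1000 + j6039 Ω = 6121∠80.6° Ω.
Step 4 — Source phasor: V = 120∠178.8° V = -120 + j2.513 V.
Step 5 — Current: I = V / Z = -0.002797 + j0.0194 A = 0.0196∠98.2° A.
Step 6 — Complex power: S = V·I* = 0.3843 + j2.321 VA.
Step 7 — Real power: P = Re(S) = 0.3843 W.
Step 8 — Reactive power: Q = Im(S) = 2.321 VAR.
Step 9 — Apparent power: |S| = 2.352 VA.
Step 10 — Power factor: PF = P/|S| = 0.1634 (lagging).

(a) P = 0.3843 W  (b) Q = 2.321 VAR  (c) S = 2.352 VA  (d) PF = 0.1634 (lagging)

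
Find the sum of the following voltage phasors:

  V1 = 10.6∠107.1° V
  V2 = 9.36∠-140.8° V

Step 1 — Convert each phasor to rectangular form:
  V1 = 10.6·(cos(107.1°) + j·sin(107.1°)) = -3.117 + j10.13 V
  V2 = 9.36·(cos(-140.8°) + j·sin(-140.8°)) = -7.253 - j5.916 V
Step 2 — Sum components: V_total = -10.37 + j4.216 V.
Step 3 — Convert to polar: |V_total| = 11.19 V, ∠V_total = 157.9°.

V_total = 11.19∠157.9° V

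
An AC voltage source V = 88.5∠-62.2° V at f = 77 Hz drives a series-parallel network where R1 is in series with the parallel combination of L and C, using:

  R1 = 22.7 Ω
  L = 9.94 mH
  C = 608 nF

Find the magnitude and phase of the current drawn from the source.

Step 1 — Angular frequency: ω = 2π·f = 2π·77 = 483.8 rad/s.
Step 2 — Component impedances:
  R1: Z = R = 22.7 Ω
  L: Z = jωL = j·483.8·0.00994 = 0 + j4.809 Ω
  C: Z = 1/(jωC) = -j/(ω·C) = 0 - j3400 Ω
Step 3 — Parallel branch: L || C = 1/(1/L + 1/C) = 0 + j4.816 Ω.
Step 4 — Series with R1: Z_total = R1 + (L || C) = 22.7 + j4.816 Ω = 23.21∠12.0° Ω.
Step 5 — Source phasor: V = 88.5∠-62.2° V = 41.28 - j78.29 V.
Step 6 — Ohm's law: I = V / Z_total = (41.28 - j78.29) / (22.7 + j4.816) = 1.04 - j3.669 A.
Step 7 — Convert to polar: |I| = 3.814 A, ∠I = -74.2°.

I = 3.814∠-74.2° A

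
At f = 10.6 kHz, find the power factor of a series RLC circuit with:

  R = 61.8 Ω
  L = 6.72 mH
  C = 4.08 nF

Step 1 — Angular frequency: ω = 2π·f = 2π·1.06e+04 = 6.66e+04 rad/s.
Step 2 — Component impedances:
  R: Z = R = 61.8 Ω
  L: Z = jωL = j·6.66e+04·0.00672 = 0 + j447.6 Ω
  C: Z = 1/(jωC) = -j/(ω·C) = 0 - j3680 Ω
Step 3 — Series combination: Z_total = R + L + C = 61.8 - j3232 Ω = 3233∠-88.9° Ω.
Step 4 — Power factor: PF = cos(φ) = Re(Z)/|Z| = 61.8/3233.1 = 0.01911.
Step 5 — Type: Im(Z) = -3232 ⇒ leading (phase φ = -88.9°).

PF = 0.01911 (leading, φ = -88.9°)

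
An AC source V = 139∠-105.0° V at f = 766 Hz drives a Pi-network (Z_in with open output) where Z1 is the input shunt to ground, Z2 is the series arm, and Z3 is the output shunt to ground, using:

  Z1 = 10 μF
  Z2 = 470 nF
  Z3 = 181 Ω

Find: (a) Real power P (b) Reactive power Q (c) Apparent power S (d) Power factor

Step 1 — Angular frequency: ω = 2π·f = 2π·766 = 4813 rad/s.
Step 2 — Component impedances:
  Z1: Z = 1/(jωC) = -j/(ω·C) = 0 - j20.78 Ω
  Z2: Z = 1/(jωC) = -j/(ω·C) = 0 - j442.1 Ω
  Z3: Z = R = 181 Ω
Step 3 — With open output, the series arm Z2 and the output shunt Z3 appear in series to ground: Z2 + Z3 = 181 - j442.1 Ω.
Step 4 — Parallel with input shunt Z1: Z_in = Z1 || (Z2 + Z3) = 0.3164 - j19.97 Ω = 19.97∠-89.1° Ω.
Step 5 — Source phasor: V = 139∠-105.0° V = -35.98 - j134.3 V.
Step 6 — Current: I = V / Z = 6.694 - j1.908 A = 6.96∠-15.9° A.
Step 7 — Complex power: S = V·I* = 15.33 - j967.3 VA.
Step 8 — Real power: P = Re(S) = 15.33 W.
Step 9 — Reactive power: Q = Im(S) = -967.3 VAR.
Step 10 — Apparent power: |S| = 967.5 VA.
Step 11 — Power factor: PF = P/|S| = 0.01584 (leading).

(a) P = 15.33 W  (b) Q = -967.3 VAR  (c) S = 967.5 VA  (d) PF = 0.01584 (leading)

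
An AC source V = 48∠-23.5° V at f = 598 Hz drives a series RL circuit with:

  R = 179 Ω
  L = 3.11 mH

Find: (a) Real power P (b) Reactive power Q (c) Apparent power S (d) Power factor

Step 1 — Angular frequency: ω = 2π·f = 2π·598 = 3757 rad/s.
Step 2 — Component impedances:
  R: Z = R = 179 Ω
  L: Z = jωL = j·3757·0.00311 = 0 + j11.69 Ω
Step 3 — Series combination: Z_total = R + L = 179 + j11.69 Ω = 179.4∠3.7° Ω.
Step 4 — Source phasor: V = 48∠-23.5° V = 44.02 - j19.14 V.
Step 5 — Current: I = V / Z = 0.2379 - j0.1225 A = 0.2676∠-27.2° A.
Step 6 — Complex power: S = V·I* = 12.82 + j0.8367 VA.
Step 7 — Real power: P = Re(S) = 12.82 W.
Step 8 — Reactive power: Q = Im(S) = 0.8367 VAR.
Step 9 — Apparent power: |S| = 12.84 VA.
Step 10 — Power factor: PF = P/|S| = 0.9979 (lagging).

(a) P = 12.82 W  (b) Q = 0.8367 VAR  (c) S = 12.84 VA  (d) PF = 0.9979 (lagging)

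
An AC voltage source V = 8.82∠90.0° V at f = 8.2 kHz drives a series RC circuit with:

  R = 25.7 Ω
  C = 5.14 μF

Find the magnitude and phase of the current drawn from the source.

Step 1 — Angular frequency: ω = 2π·f = 2π·8200 = 5.152e+04 rad/s.
Step 2 — Component impedances:
  R: Z = R = 25.7 Ω
  C: Z = 1/(jωC) = -j/(ω·C) = 0 - j3.776 Ω
Step 3 — Series combination: Z_total = R + C = 25.7 - j3.776 Ω = 25.98∠-8.4° Ω.
Step 4 — Source phasor: V = 8.82∠90.0° V = 0 + j8.82 V.
Step 5 — Ohm's law: I = V / Z_total = (0 + j8.82) / (25.7 - j3.776) = -0.04936 + j0.3359 A.
Step 6 — Convert to polar: |I| = 0.3395 A, ∠I = 98.4°.

I = 0.3395∠98.4° A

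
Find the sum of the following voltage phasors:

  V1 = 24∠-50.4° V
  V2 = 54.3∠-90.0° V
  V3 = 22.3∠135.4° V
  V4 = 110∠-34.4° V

Step 1 — Convert each phasor to rectangular form:
  V1 = 24·(cos(-50.4°) + j·sin(-50.4°)) = 15.3 - j18.49 V
  V2 = 54.3·(cos(-90.0°) + j·sin(-90.0°)) = 0 - j54.3 V
  V3 = 22.3·(cos(135.4°) + j·sin(135.4°)) = -15.88 + j15.66 V
  V4 = 110·(cos(-34.4°) + j·sin(-34.4°)) = 90.76 - j62.15 V
Step 2 — Sum components: V_total = 90.18 - j119.3 V.
Step 3 — Convert to polar: |V_total| = 149.5 V, ∠V_total = -52.9°.

V_total = 149.5∠-52.9° V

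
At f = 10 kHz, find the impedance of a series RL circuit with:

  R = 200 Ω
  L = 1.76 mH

Step 1 — Angular frequency: ω = 2π·f = 2π·1e+04 = 6.283e+04 rad/s.
Step 2 — Component impedances:
  R: Z = R = 200 Ω
  L: Z = jωL = j·6.283e+04·0.00176 = 0 + j110.6 Ω
Step 3 — Series combination: Z_total = R + L = 200 + j110.6 Ω = 228.5∠28.9° Ω.

Z = 200 + j110.6 Ω = 228.5∠28.9° Ω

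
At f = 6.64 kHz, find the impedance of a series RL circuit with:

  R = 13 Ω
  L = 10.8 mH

Step 1 — Angular frequency: ω = 2π·f = 2π·6640 = 4.172e+04 rad/s.
Step 2 — Component impedances:
  R: Z = R = 13 Ω
  L: Z = jωL = j·4.172e+04·0.0108 = 0 + j450.6 Ω
Step 3 — Series combination: Z_total = R + L = 13 + j450.6 Ω = 450.8∠88.3° Ω.

Z = 13 + j450.6 Ω = 450.8∠88.3° Ω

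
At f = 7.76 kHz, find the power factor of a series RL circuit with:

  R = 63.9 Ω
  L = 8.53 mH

Step 1 — Angular frequency: ω = 2π·f = 2π·7760 = 4.876e+04 rad/s.
Step 2 — Component impedances:
  R: Z = R = 63.9 Ω
  L: Z = jωL = j·4.876e+04·0.00853 = 0 + j415.9 Ω
Step 3 — Series combination: Z_total = R + L = 63.9 + j415.9 Ω = 420.8∠81.3° Ω.
Step 4 — Power factor: PF = cos(φ) = Re(Z)/|Z| = 63.9/420.8 = 0.1519.
Step 5 — Type: Im(Z) = 415.9 ⇒ lagging (phase φ = 81.3°).

PF = 0.1519 (lagging, φ = 81.3°)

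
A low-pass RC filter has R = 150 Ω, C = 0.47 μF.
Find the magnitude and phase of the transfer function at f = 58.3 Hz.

Step 1 — Angular frequency: ω = 2π·58.3 = 366.3 rad/s.
Step 2 — Transfer function: H(jω) = 1/(1 + jωRC).
Step 3 — Denominator: 1 + jωRC = 1 + j·366.3·150·4.7e-07 = 1 + j0.02582.
Step 4 — H = 0.9993 - j0.02581.
Step 5 — Magnitude: |H| = 0.9997 (-0.0 dB); phase: φ = -1.5°.

|H| = 0.9997 (-0.0 dB), φ = -1.5°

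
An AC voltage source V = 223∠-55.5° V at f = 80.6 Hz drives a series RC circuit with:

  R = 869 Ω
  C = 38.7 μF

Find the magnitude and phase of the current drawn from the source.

Step 1 — Angular frequency: ω = 2π·f = 2π·80.6 = 506.4 rad/s.
Step 2 — Component impedances:
  R: Z = R = 869 Ω
  C: Z = 1/(jωC) = -j/(ω·C) = 0 - j51.02 Ω
Step 3 — Series combination: Z_total = R + C = 869 - j51.02 Ω = 870.5∠-3.4° Ω.
Step 4 — Source phasor: V = 223∠-55.5° V = 126.3 - j183.8 V.
Step 5 — Ohm's law: I = V / Z_total = (126.3 - j183.8) / (869 - j51.02) = 0.1572 - j0.2023 A.
Step 6 — Convert to polar: |I| = 0.2562 A, ∠I = -52.1°.

I = 0.2562∠-52.1° A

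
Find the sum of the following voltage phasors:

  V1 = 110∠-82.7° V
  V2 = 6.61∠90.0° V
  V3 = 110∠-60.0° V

Step 1 — Convert each phasor to rectangular form:
  V1 = 110·(cos(-82.7°) + j·sin(-82.7°)) = 13.98 - j109.1 V
  V2 = 6.61·(cos(90.0°) + j·sin(90.0°)) = 0 + j6.61 V
  V3 = 110·(cos(-60.0°) + j·sin(-60.0°)) = 55 - j95.26 V
Step 2 — Sum components: V_total = 68.98 - j197.8 V.
Step 3 — Convert to polar: |V_total| = 209.4 V, ∠V_total = -70.8°.

V_total = 209.4∠-70.8° V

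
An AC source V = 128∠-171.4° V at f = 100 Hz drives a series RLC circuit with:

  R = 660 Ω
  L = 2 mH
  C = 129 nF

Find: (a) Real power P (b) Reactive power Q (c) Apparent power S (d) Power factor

Step 1 — Angular frequency: ω = 2π·f = 2π·100 = 628.3 rad/s.
Step 2 — Component impedances:
  R: Z = R = 660 Ω
  L: Z = jωL = j·628.3·0.002 = 0 + j1.257 Ω
  C: Z = 1/(jωC) = -j/(ω·C) = 0 - j1.234e+04 Ω
Step 3 — Series combination: Z_total = R + L + C = 660 - j1.234e+04 Ω = 1.235e+04∠-86.9° Ω.
Step 4 — Source phasor: V = 128∠-171.4° V = -126.6 - j19.14 V.
Step 5 — Current: I = V / Z = 0.0009998 - j0.01031 A = 0.01036∠-84.5° A.
Step 6 — Complex power: S = V·I* = 0.07085 - j1.324 VA.
Step 7 — Real power: P = Re(S) = 0.07085 W.
Step 8 — Reactive power: Q = Im(S) = -1.324 VAR.
Step 9 — Apparent power: |S| = 1.326 VA.
Step 10 — Power factor: PF = P/|S| = 0.05342 (leading).

(a) P = 0.07085 W  (b) Q = -1.324 VAR  (c) S = 1.326 VA  (d) PF = 0.05342 (leading)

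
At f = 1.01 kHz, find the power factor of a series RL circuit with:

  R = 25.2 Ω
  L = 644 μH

Step 1 — Angular frequency: ω = 2π·f = 2π·1010 = 6346 rad/s.
Step 2 — Component impedances:
  R: Z = R = 25.2 Ω
  L: Z = jωL = j·6346·0.000644 = 0 + j4.087 Ω
Step 3 — Series combination: Z_total = R + L = 25.2 + j4.087 Ω = 25.53∠9.2° Ω.
Step 4 — Power factor: PF = cos(φ) = Re(Z)/|Z| = 25.2/25.53 = 0.9871.
Step 5 — Type: Im(Z) = 4.087 ⇒ lagging (phase φ = 9.2°).

PF = 0.9871 (lagging, φ = 9.2°)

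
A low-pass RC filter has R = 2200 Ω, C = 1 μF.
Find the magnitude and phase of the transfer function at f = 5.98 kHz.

Step 1 — Angular frequency: ω = 2π·5980 = 3.757e+04 rad/s.
Step 2 — Transfer function: H(jω) = 1/(1 + jωRC).
Step 3 — Denominator: 1 + jωRC = 1 + j·3.757e+04·2200·1e-06 = 1 + j82.66.
Step 4 — H = 0.0001463 - j0.0121.
Step 5 — Magnitude: |H| = 0.0121 (-38.3 dB); phase: φ = -89.3°.

|H| = 0.0121 (-38.3 dB), φ = -89.3°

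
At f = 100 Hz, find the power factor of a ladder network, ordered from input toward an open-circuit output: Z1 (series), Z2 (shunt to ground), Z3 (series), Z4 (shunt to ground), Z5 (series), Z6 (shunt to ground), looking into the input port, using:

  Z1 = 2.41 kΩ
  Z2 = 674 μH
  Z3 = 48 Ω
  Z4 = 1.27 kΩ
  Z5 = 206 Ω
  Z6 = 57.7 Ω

Step 1 — Angular frequency: ω = 2π·f = 2π·100 = 628.3 rad/s.
Step 2 — Component impedances:
  Z1: Z = R = 2410 Ω
  Z2: Z = jωL = j·628.3·0.000674 = 0 + j0.4235 Ω
  Z3: Z = R = 48 Ω
  Z4: Z = R = 1270 Ω
  Z5: Z = R = 206 Ω
  Z6: Z = R = 57.7 Ω
Step 3 — Ladder network (open output): work backward from the far end, alternating series and parallel combinations. Z_in = 2410 + j0.4235 Ω = 2410∠0.0° Ω.
Step 4 — Power factor: PF = cos(φ) = Re(Z)/|Z| = 2410/2410 = 1.
Step 5 — Type: Im(Z) = 0.4235 ⇒ lagging (phase φ = 0.0°).

PF = 1 (lagging, φ = 0.0°)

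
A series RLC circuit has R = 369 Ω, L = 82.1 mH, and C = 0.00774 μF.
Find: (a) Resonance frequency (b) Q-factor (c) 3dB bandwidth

Step 1 — Resonance: ω₀ = 1/√(LC) = 1/√(0.0821·7.74e-09) = 3.967e+04 rad/s.
Step 2 — f₀ = ω₀/(2π) = 6314 Hz.
Step 3 — Series Q: Q = ω₀L/R = 3.967e+04·0.0821/369 = 8.826.
Step 4 — Bandwidth: Δω = ω₀/Q = 4495 rad/s; BW = Δω/(2π) = 715.3 Hz.

(a) f₀ = 6314 Hz  (b) Q = 8.826  (c) BW = 715.3 Hz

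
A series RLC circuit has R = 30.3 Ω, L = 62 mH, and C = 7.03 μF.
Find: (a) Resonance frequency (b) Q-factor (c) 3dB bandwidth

Step 1 — Resonance: ω₀ = 1/√(LC) = 1/√(0.062·7.03e-06) = 1515 rad/s.
Step 2 — f₀ = ω₀/(2π) = 241.1 Hz.
Step 3 — Series Q: Q = ω₀L/R = 1515·0.062/30.3 = 3.099.
Step 4 — Bandwidth: Δω = ω₀/Q = 488.7 rad/s; BW = Δω/(2π) = 77.78 Hz.

(a) f₀ = 241.1 Hz  (b) Q = 3.099  (c) BW = 77.78 Hz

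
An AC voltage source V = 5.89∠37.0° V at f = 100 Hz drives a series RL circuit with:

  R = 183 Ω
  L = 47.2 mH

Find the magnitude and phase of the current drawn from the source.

Step 1 — Angular frequency: ω = 2π·f = 2π·100 = 628.3 rad/s.
Step 2 — Component impedances:
  R: Z = R = 183 Ω
  L: Z = jωL = j·628.3·0.0472 = 0 + j29.66 Ω
Step 3 — Series combination: Z_total = R + L = 183 + j29.66 Ω = 185.4∠9.2° Ω.
Step 4 — Source phasor: V = 5.89∠37.0° V = 4.704 + j3.545 V.
Step 5 — Ohm's law: I = V / Z_total = (4.704 + j3.545) / (183 + j29.66) = 0.02811 + j0.01482 A.
Step 6 — Convert to polar: |I| = 0.03177 A, ∠I = 27.8°.

I = 0.03177∠27.8° A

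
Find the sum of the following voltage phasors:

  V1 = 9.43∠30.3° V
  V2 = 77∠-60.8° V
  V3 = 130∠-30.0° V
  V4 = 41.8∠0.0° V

Step 1 — Convert each phasor to rectangular form:
  V1 = 9.43·(cos(30.3°) + j·sin(30.3°)) = 8.142 + j4.758 V
  V2 = 77·(cos(-60.8°) + j·sin(-60.8°)) = 37.57 - j67.21 V
  V3 = 130·(cos(-30.0°) + j·sin(-30.0°)) = 112.6 - j65 V
  V4 = 41.8·(cos(0.0°) + j·sin(0.0°)) = 41.8 V
Step 2 — Sum components: V_total = 200.1 - j127.5 V.
Step 3 — Convert to polar: |V_total| = 237.2 V, ∠V_total = -32.5°.

V_total = 237.2∠-32.5° V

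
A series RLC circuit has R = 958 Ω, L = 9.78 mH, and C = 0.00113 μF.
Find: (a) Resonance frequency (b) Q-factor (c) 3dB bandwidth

Step 1 — Resonance: ω₀ = 1/√(LC) = 1/√(0.00978·1.13e-09) = 3.008e+05 rad/s.
Step 2 — f₀ = ω₀/(2π) = 4.788e+04 Hz.
Step 3 — Series Q: Q = ω₀L/R = 3.008e+05·0.00978/958 = 3.071.
Step 4 — Bandwidth: Δω = ω₀/Q = 9.796e+04 rad/s; BW = Δω/(2π) = 1.559e+04 Hz.

(a) f₀ = 4.788e+04 Hz  (b) Q = 3.071  (c) BW = 1.559e+04 Hz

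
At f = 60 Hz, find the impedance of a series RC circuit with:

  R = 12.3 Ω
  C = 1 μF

Step 1 — Angular frequency: ω = 2π·f = 2π·60 = 377 rad/s.
Step 2 — Component impedances:
  R: Z = R = 12.3 Ω
  C: Z = 1/(jωC) = -j/(ω·C) = 0 - j2653 Ω
Step 3 — Series combination: Z_total = R + C = 12.3 - j2653 Ω = 2653∠-89.7° Ω.

Z = 12.3 - j2653 Ω = 2653∠-89.7° Ω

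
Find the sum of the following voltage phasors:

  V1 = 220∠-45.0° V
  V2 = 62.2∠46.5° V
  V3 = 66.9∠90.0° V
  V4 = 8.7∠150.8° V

Step 1 — Convert each phasor to rectangular form:
  V1 = 220·(cos(-45.0°) + j·sin(-45.0°)) = 155.6 - j155.6 V
  V2 = 62.2·(cos(46.5°) + j·sin(46.5°)) = 42.82 + j45.12 V
  V3 = 66.9·(cos(90.0°) + j·sin(90.0°)) = 0 + j66.9 V
  V4 = 8.7·(cos(150.8°) + j·sin(150.8°)) = -7.594 + j4.244 V
Step 2 — Sum components: V_total = 190.8 - j39.3 V.
Step 3 — Convert to polar: |V_total| = 194.8 V, ∠V_total = -11.6°.

V_total = 194.8∠-11.6° V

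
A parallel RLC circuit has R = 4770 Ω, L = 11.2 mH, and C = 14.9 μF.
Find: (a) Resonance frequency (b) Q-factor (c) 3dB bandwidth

Step 1 — Resonance: ω₀ = 1/√(LC) = 1/√(0.0112·1.49e-05) = 2448 rad/s.
Step 2 — f₀ = ω₀/(2π) = 389.6 Hz.
Step 3 — Parallel Q: Q = R/(ω₀L) = 4770/(2448·0.0112) = 174.
Step 4 — Bandwidth: Δω = ω₀/Q = 14.07 rad/s; BW = Δω/(2π) = 2.239 Hz.

(a) f₀ = 389.6 Hz  (b) Q = 174  (c) BW = 2.239 Hz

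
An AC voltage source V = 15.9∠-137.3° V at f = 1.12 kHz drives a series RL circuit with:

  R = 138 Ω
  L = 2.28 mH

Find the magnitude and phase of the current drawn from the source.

Step 1 — Angular frequency: ω = 2π·f = 2π·1120 = 7037 rad/s.
Step 2 — Component impedances:
  R: Z = R = 138 Ω
  L: Z = jωL = j·7037·0.00228 = 0 + j16.04 Ω
Step 3 — Series combination: Z_total = R + L = 138 + j16.04 Ω = 138.9∠6.6° Ω.
Step 4 — Source phasor: V = 15.9∠-137.3° V = -11.69 - j10.78 V.
Step 5 — Ohm's law: I = V / Z_total = (-11.69 - j10.78) / (138 + j16.04) = -0.09251 - j0.06738 A.
Step 6 — Convert to polar: |I| = 0.1144 A, ∠I = -143.9°.

I = 0.1144∠-143.9° A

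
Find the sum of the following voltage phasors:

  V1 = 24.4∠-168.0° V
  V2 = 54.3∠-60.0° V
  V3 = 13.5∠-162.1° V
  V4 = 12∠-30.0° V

Step 1 — Convert each phasor to rectangular form:
  V1 = 24.4·(cos(-168.0°) + j·sin(-168.0°)) = -23.87 - j5.073 V
  V2 = 54.3·(cos(-60.0°) + j·sin(-60.0°)) = 27.15 - j47.03 V
  V3 = 13.5·(cos(-162.1°) + j·sin(-162.1°)) = -12.85 - j4.149 V
  V4 = 12·(cos(-30.0°) + j·sin(-30.0°)) = 10.39 - j6 V
Step 2 — Sum components: V_total = 0.829 - j62.25 V.
Step 3 — Convert to polar: |V_total| = 62.25 V, ∠V_total = -89.2°.

V_total = 62.25∠-89.2° V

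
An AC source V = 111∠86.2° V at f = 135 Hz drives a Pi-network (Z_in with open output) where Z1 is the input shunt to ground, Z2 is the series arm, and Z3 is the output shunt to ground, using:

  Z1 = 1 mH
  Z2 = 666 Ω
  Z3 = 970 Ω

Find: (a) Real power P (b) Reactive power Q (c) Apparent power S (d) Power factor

Step 1 — Angular frequency: ω = 2π·f = 2π·135 = 848.2 rad/s.
Step 2 — Component impedances:
  Z1: Z = jωL = j·848.2·0.001 = 0 + j0.8482 Ω
  Z2: Z = R = 666 Ω
  Z3: Z = R = 970 Ω
Step 3 — With open output, the series arm Z2 and the output shunt Z3 appear in series to ground: Z2 + Z3 = 1636 Ω.
Step 4 — Parallel with input shunt Z1: Z_in = Z1 || (Z2 + Z3) = 0.0004398 + j0.8482 Ω = 0.8482∠90.0° Ω.
Step 5 — Source phasor: V = 111∠86.2° V = 7.356 + j110.8 V.
Step 6 — Current: I = V / Z = 130.6 - j8.605 A = 130.9∠-3.8° A.
Step 7 — Complex power: S = V·I* = 7.531 + j1.453e+04 VA.
Step 8 — Real power: P = Re(S) = 7.531 W.
Step 9 — Reactive power: Q = Im(S) = 1.453e+04 VAR.
Step 10 — Apparent power: |S| = 1.453e+04 VA.
Step 11 — Power factor: PF = P/|S| = 0.0005185 (lagging).

(a) P = 7.531 W  (b) Q = 1.453e+04 VAR  (c) S = 1.453e+04 VA  (d) PF = 0.0005185 (lagging)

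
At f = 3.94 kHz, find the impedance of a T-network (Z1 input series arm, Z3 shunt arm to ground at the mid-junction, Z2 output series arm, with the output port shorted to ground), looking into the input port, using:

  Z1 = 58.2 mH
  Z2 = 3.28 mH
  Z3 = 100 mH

Step 1 — Angular frequency: ω = 2π·f = 2π·3940 = 2.476e+04 rad/s.
Step 2 — Component impedances:
  Z1: Z = jωL = j·2.476e+04·0.0582 = 0 + j1441 Ω
  Z2: Z = jωL = j·2.476e+04·0.00328 = 0 + j81.2 Ω
  Z3: Z = jωL = j·2.476e+04·0.1 = 0 + j2476 Ω
Step 3 — With the output port shorted to ground, the output series arm Z2 runs from the junction to ground; the shunt arm Z3 also runs from the junction to ground. They appear in parallel: Z3 || Z2 = 0 + j78.62 Ω.
Step 4 — Series with input arm Z1: Z_in = Z1 + (Z3 || Z2) = 0 + j1519 Ω = 1519∠90.0° Ω.

Z = 0 + j1519 Ω = 1519∠90.0° Ω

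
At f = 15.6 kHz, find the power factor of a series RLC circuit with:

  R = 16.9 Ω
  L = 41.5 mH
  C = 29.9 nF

Step 1 — Angular frequency: ω = 2π·f = 2π·1.56e+04 = 9.802e+04 rad/s.
Step 2 — Component impedances:
  R: Z = R = 16.9 Ω
  L: Z = jωL = j·9.802e+04·0.0415 = 0 + j4068 Ω
  C: Z = 1/(jωC) = -j/(ω·C) = 0 - j341.2 Ω
Step 3 — Series combination: Z_total = R + L + C = 16.9 + j3727 Ω = 3727∠89.7° Ω.
Step 4 — Power factor: PF = cos(φ) = Re(Z)/|Z| = 16.9/3726.6 = 0.004535.
Step 5 — Type: Im(Z) = 3727 ⇒ lagging (phase φ = 89.7°).

PF = 0.004535 (lagging, φ = 89.7°)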